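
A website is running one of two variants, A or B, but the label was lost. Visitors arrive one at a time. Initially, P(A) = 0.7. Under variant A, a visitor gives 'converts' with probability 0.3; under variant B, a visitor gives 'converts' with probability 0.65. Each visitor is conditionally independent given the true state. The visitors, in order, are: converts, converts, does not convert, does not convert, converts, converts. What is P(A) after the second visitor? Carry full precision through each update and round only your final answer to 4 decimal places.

0.3320

After 'converts': P(A) = 0.3·0.7000 / (0.3·0.7000 + 0.65·0.3000) ≈ 0.5185
After 'converts': P(A) = 0.3·0.5185 / (0.3·0.5185 + 0.65·0.4815) ≈ 0.3320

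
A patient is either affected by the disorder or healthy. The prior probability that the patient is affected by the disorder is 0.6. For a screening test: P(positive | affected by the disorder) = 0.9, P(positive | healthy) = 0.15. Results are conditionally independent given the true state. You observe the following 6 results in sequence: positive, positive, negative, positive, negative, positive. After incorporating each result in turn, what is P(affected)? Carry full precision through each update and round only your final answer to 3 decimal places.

After 'positive': P(affected) = 0.9·0.6000 / (0.9·0.6000 + 0.15·0.4000) ≈ 0.9000
After 'positive': P(affected) = 0.9·0.9000 / (0.9·0.9000 + 0.15·0.1000) ≈ 0.9818
After 'negative': P(affected) = 0.1·0.9818 / (0.1·0.9818 + 0.85·0.0182) ≈ 0.8640
After 'positive': P(affected) = 0.9·0.8640 / (0.9·0.8640 + 0.15·0.1360) ≈ 0.9744
After 'negative': P(affected) = 0.1·0.9744 / (0.1·0.9744 + 0.85·0.0256) ≈ 0.8177
After 'positive': P(affected) = 0.9·0.8177 / (0.9·0.8177 + 0.15·0.1823) ≈ 0.9642

0.964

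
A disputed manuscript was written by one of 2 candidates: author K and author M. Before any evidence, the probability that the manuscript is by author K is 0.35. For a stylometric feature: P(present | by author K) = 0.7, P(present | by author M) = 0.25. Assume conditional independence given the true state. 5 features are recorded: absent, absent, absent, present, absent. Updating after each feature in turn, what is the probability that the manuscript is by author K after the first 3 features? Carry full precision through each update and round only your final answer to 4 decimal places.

Apply Bayes' rule sequentially, carrying P(author K) forward.
After 'absent': P(author K) = 0.3·0.3500 / (0.3·0.3500 + 0.75·0.6500) ≈ 0.1772
After 'absent': P(author K) = 0.3·0.1772 / (0.3·0.1772 + 0.75·0.8228) ≈ 0.0793
After 'absent': P(author K) = 0.3·0.0793 / (0.3·0.0793 + 0.75·0.9207) ≈ 0.0333

0.0333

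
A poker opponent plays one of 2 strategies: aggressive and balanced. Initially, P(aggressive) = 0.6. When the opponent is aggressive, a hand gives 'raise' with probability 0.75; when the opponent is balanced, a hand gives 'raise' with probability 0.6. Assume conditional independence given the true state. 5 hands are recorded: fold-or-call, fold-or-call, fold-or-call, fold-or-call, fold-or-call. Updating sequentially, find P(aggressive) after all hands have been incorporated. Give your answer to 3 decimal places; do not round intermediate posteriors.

Apply Bayes' rule sequentially, carrying P(aggressive) forward.
After 'fold-or-call': P(aggressive) = 0.25·0.6000 / (0.25·0.6000 + 0.4·0.4000) ≈ 0.4839
After 'fold-or-call': P(aggressive) = 0.25·0.4839 / (0.25·0.4839 + 0.4·0.5161) ≈ 0.3695
After 'fold-or-call': P(aggressive) = 0.25·0.3695 / (0.25·0.3695 + 0.4·0.6305) ≈ 0.2680
After 'fold-or-call': P(aggressive) = 0.25·0.2680 / (0.25·0.2680 + 0.4·0.7320) ≈ 0.1863
After 'fold-or-call': P(aggressive) = 0.25·0.1863 / (0.25·0.1863 + 0.4·0.8137) ≈ 0.1251

0.125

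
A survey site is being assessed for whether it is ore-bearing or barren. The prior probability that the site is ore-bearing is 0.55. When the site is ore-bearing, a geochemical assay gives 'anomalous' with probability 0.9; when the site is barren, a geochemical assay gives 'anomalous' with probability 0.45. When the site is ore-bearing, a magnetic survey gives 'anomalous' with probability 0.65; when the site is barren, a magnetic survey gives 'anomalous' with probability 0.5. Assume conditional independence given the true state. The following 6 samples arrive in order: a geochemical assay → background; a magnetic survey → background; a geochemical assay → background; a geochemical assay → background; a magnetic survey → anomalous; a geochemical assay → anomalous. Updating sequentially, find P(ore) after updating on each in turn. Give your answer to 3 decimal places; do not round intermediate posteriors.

0.013

Apply Bayes' rule sequentially, carrying P(ore) forward.
After a geochemical assay='background': P(ore) = 0.1·0.5500 / (0.1·0.5500 + 0.55·0.4500) ≈ 0.1818
After a magnetic survey='background': P(ore) = 0.35·0.1818 / (0.35·0.1818 + 0.5·0.8182) ≈ 0.1346
After a geochemical assay='background': P(ore) = 0.1·0.1346 / (0.1·0.1346 + 0.55·0.8654) ≈ 0.0275
After a geochemical assay='background': P(ore) = 0.1·0.0275 / (0.1·0.0275 + 0.55·0.9725) ≈ 0.0051
After a magnetic survey='anomalous': P(ore) = 0.65·0.0051 / (0.65·0.0051 + 0.5·0.9949) ≈ 0.0066
After a geochemical assay='anomalous': P(ore) = 0.9·0.0066 / (0.9·0.0066 + 0.45·0.9934) ≈ 0.0132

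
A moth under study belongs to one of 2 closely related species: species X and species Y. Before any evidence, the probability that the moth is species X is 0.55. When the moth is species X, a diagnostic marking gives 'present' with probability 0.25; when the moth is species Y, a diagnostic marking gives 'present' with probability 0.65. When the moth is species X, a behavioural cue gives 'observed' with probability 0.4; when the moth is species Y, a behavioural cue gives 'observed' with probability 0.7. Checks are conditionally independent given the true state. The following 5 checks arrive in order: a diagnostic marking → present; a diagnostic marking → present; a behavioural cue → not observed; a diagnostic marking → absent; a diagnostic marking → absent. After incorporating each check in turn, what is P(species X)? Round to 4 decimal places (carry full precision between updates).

After a diagnostic marking='present': P(species X) = 0.25·0.5500 / (0.25·0.5500 + 0.65·0.4500) ≈ 0.3198
After a diagnostic marking='present': P(species X) = 0.25·0.3198 / (0.25·0.3198 + 0.65·0.6802) ≈ 0.1531
After a behavioural cue='not observed': P(species X) = 0.6·0.1531 / (0.6·0.1531 + 0.3·0.8469) ≈ 0.2656
After a diagnostic marking='absent': P(species X) = 0.75·0.2656 / (0.75·0.2656 + 0.35·0.7344) ≈ 0.4366
After a diagnostic marking='absent': P(species X) = 0.75·0.4366 / (0.75·0.4366 + 0.35·0.5634) ≈ 0.6241

0.6241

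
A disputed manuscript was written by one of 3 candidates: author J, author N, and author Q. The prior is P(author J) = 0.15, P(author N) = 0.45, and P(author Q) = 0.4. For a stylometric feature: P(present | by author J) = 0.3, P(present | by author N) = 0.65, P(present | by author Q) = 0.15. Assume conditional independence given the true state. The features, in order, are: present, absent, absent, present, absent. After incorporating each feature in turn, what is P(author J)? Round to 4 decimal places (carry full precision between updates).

Each posterior becomes the prior for the next update.
After 'present': normaliser = 0.3·0.1500 + 0.65·0.4500 + 0.15·0.4000; P(author J) ≈ 0.1132, P(author N) ≈ 0.7358, P(author Q) ≈ 0.1509
After 'absent': normaliser = 0.7·0.1132 + 0.35·0.7358 + 0.85·0.1509; P(author J) ≈ 0.1704, P(author N) ≈ 0.5538, P(author Q) ≈ 0.2759
After 'absent': normaliser = 0.7·0.1704 + 0.35·0.5538 + 0.85·0.2759; P(author J) ≈ 0.2178, P(author N) ≈ 0.3540, P(author Q) ≈ 0.4282
After 'present': normaliser = 0.3·0.2178 + 0.65·0.3540 + 0.15·0.4282; P(author J) ≈ 0.1817, P(author N) ≈ 0.6397, P(author Q) ≈ 0.1786
After 'absent': normaliser = 0.7·0.1817 + 0.35·0.6397 + 0.85·0.1786; P(author J) ≈ 0.2529, P(author N) ≈ 0.4452, P(author Q) ≈ 0.3019

0.2529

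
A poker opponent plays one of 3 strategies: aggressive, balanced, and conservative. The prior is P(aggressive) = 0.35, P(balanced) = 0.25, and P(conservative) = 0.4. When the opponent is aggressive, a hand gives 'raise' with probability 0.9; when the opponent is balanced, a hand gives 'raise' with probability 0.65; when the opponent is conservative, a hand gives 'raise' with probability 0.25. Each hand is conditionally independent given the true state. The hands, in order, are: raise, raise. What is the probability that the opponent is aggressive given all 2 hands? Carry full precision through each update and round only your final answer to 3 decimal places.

Apply Bayes' rule sequentially, carrying P(aggressive) forward.
After 'raise': normaliser = 0.9·0.3500 + 0.65·0.2500 + 0.25·0.4000; P(aggressive) ≈ 0.5455, P(balanced) ≈ 0.2814, P(conservative) ≈ 0.1732
After 'raise': normaliser = 0.9·0.5455 + 0.65·0.2814 + 0.25·0.1732; P(aggressive) ≈ 0.6846, P(balanced) ≈ 0.2551, P(conservative) ≈ 0.0604

0.685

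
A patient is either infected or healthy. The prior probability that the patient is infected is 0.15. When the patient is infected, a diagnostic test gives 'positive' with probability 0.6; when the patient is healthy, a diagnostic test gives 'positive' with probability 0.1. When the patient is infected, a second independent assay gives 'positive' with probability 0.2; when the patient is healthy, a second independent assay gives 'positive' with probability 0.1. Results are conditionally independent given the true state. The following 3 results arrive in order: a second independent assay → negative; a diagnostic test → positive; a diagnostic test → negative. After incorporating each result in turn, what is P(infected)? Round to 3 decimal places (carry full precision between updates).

After a second independent assay='negative': P(infected) = 0.8·0.1500 / (0.8·0.1500 + 0.9·0.8500) ≈ 0.1356
After a diagnostic test='positive': P(infected) = 0.6·0.1356 / (0.6·0.1356 + 0.1·0.8644) ≈ 0.4848
After a diagnostic test='negative': P(infected) = 0.4·0.4848 / (0.4·0.4848 + 0.9·0.5152) ≈ 0.2949

0.295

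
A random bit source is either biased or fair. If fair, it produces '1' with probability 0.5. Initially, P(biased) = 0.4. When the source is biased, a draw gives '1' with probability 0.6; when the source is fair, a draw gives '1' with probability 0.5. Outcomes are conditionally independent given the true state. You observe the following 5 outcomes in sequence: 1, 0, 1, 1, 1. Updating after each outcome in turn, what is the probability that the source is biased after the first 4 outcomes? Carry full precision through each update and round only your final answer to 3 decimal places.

After '1': P(biased) = 0.6·0.4000 / (0.6·0.4000 + 0.5·0.6000) ≈ 0.4444
After '0': P(biased) = 0.4·0.4444 / (0.4·0.4444 + 0.5·0.5556) ≈ 0.3902
After '1': P(biased) = 0.6·0.3902 / (0.6·0.3902 + 0.5·0.6098) ≈ 0.4344
After '1': P(biased) = 0.6·0.4344 / (0.6·0.4344 + 0.5·0.5656) ≈ 0.4796

0.480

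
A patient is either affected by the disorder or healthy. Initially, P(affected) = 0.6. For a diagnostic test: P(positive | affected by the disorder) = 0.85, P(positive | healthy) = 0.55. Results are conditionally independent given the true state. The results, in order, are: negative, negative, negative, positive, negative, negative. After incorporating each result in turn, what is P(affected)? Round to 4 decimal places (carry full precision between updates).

After 'negative': P(affected) = 0.15·0.6000 / (0.15·0.6000 + 0.45·0.4000) ≈ 0.3333
After 'negative': P(affected) = 0.15·0.3333 / (0.15·0.3333 + 0.45·0.6667) ≈ 0.1429
After 'negative': P(affected) = 0.15·0.1429 / (0.15·0.1429 + 0.45·0.8571) ≈ 0.0526
After 'positive': P(affected) = 0.85·0.0526 / (0.85·0.0526 + 0.55·0.9474) ≈ 0.0791
After 'negative': P(affected) = 0.15·0.0791 / (0.15·0.0791 + 0.45·0.9209) ≈ 0.0278
After 'negative': P(affected) = 0.15·0.0278 / (0.15·0.0278 + 0.45·0.9722) ≈ 0.0094

0.0094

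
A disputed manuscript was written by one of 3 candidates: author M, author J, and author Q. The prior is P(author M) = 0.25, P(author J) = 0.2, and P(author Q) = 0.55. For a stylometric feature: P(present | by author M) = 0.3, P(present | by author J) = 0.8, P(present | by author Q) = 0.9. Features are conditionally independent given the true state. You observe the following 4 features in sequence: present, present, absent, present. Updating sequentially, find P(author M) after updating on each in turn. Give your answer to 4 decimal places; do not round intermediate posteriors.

0.0724

Apply Bayes' rule sequentially, carrying P(author M) forward.
After 'present': normaliser = 0.3·0.2500 + 0.8·0.2000 + 0.9·0.5500; P(author M) ≈ 0.1027, P(author J) ≈ 0.2192, P(author Q) ≈ 0.6781
After 'present': normaliser = 0.3·0.1027 + 0.8·0.2192 + 0.9·0.6781; P(author M) ≈ 0.0378, P(author J) ≈ 0.2148, P(author Q) ≈ 0.7475
After 'absent': normaliser = 0.7·0.0378 + 0.2·0.2148 + 0.1·0.7475; P(author M) ≈ 0.1834, P(author J) ≈ 0.2980, P(author Q) ≈ 0.5186
After 'present': normaliser = 0.3·0.1834 + 0.8·0.2980 + 0.9·0.5186; P(author M) ≈ 0.0724, P(author J) ≈ 0.3136, P(author Q) ≈ 0.6140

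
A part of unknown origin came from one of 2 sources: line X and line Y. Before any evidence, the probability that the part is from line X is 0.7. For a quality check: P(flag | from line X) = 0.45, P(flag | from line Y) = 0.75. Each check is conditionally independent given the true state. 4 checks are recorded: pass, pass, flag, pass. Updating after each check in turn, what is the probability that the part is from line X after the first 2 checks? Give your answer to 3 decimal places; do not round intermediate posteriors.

After 'pass': P(line X) = 0.55·0.7000 / (0.55·0.7000 + 0.25·0.3000) ≈ 0.8370
After 'pass': P(line X) = 0.55·0.8370 / (0.55·0.8370 + 0.25·0.1630) ≈ 0.9187

0.919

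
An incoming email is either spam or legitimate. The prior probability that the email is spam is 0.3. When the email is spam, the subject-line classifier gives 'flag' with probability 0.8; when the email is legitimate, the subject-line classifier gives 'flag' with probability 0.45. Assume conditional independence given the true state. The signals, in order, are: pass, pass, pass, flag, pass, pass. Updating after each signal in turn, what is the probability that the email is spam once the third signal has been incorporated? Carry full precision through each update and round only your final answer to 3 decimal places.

0.020

After 'pass': P(spam) = 0.2·0.3000 / (0.2·0.3000 + 0.55·0.7000) ≈ 0.1348
After 'pass': P(spam) = 0.2·0.1348 / (0.2·0.1348 + 0.55·0.8652) ≈ 0.0536
After 'pass': P(spam) = 0.2·0.0536 / (0.2·0.0536 + 0.55·0.9464) ≈ 0.0202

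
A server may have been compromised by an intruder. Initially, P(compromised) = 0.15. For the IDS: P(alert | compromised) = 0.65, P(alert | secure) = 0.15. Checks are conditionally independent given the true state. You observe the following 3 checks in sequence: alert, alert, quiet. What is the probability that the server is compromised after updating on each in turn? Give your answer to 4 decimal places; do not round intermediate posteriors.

After 'alert': P(compromised) = 0.65·0.1500 / (0.65·0.1500 + 0.15·0.8500) ≈ 0.4333
After 'alert': P(compromised) = 0.65·0.4333 / (0.65·0.4333 + 0.15·0.5667) ≈ 0.7682
After 'quiet': P(compromised) = 0.35·0.7682 / (0.35·0.7682 + 0.85·0.2318) ≈ 0.5771

0.5771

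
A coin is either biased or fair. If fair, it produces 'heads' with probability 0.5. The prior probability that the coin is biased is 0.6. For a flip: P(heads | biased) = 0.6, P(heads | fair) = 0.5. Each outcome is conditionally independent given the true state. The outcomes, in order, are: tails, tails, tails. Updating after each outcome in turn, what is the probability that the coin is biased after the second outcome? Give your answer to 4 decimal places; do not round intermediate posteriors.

After 'tails': P(biased) = 0.4·0.6000 / (0.4·0.6000 + 0.5·0.4000) ≈ 0.5455
After 'tails': P(biased) = 0.4·0.5455 / (0.4·0.5455 + 0.5·0.4545) ≈ 0.4898

0.4898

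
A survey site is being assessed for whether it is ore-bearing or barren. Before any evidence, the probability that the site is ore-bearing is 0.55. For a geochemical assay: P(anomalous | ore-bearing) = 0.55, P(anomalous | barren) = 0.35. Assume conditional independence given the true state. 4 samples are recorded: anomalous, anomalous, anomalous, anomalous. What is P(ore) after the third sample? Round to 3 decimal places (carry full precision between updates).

0.826

After 'anomalous': P(ore) = 0.55·0.5500 / (0.55·0.5500 + 0.35·0.4500) ≈ 0.6576
After 'anomalous': P(ore) = 0.55·0.6576 / (0.55·0.6576 + 0.35·0.3424) ≈ 0.7511
After 'anomalous': P(ore) = 0.55·0.7511 / (0.55·0.7511 + 0.35·0.2489) ≈ 0.8259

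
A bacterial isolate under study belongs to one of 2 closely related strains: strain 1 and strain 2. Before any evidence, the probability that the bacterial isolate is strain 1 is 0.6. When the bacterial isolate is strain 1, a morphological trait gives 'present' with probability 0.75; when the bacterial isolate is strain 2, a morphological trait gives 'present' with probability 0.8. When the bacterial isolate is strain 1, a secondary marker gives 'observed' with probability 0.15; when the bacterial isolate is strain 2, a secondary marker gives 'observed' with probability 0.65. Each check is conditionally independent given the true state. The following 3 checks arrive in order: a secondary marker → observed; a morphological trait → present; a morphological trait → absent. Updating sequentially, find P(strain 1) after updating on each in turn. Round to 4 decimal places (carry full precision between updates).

After a secondary marker='observed': P(strain 1) = 0.15·0.6000 / (0.15·0.6000 + 0.65·0.4000) ≈ 0.2571
After a morphological trait='present': P(strain 1) = 0.75·0.2571 / (0.75·0.2571 + 0.8·0.7429) ≈ 0.2450
After a morphological trait='absent': P(strain 1) = 0.25·0.2450 / (0.25·0.2450 + 0.2·0.7550) ≈ 0.2886

0.2886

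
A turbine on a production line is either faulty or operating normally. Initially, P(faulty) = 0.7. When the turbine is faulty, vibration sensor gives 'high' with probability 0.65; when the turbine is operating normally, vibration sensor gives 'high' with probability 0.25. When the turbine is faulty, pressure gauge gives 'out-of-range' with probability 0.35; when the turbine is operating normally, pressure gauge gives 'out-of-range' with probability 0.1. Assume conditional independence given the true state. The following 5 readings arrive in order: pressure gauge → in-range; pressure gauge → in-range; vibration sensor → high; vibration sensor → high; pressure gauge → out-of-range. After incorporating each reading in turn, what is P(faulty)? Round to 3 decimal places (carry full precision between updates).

After pressure gauge='in-range': P(faulty) = 0.65·0.7000 / (0.65·0.7000 + 0.9·0.3000) ≈ 0.6276
After pressure gauge='in-range': P(faulty) = 0.65·0.6276 / (0.65·0.6276 + 0.9·0.3724) ≈ 0.5490
After vibration sensor='high': P(faulty) = 0.65·0.5490 / (0.65·0.5490 + 0.25·0.4510) ≈ 0.7599
After vibration sensor='high': P(faulty) = 0.65·0.7599 / (0.65·0.7599 + 0.25·0.2401) ≈ 0.8916
After pressure gauge='out-of-range': P(faulty) = 0.35·0.8916 / (0.35·0.8916 + 0.1·0.1084) ≈ 0.9664

0.966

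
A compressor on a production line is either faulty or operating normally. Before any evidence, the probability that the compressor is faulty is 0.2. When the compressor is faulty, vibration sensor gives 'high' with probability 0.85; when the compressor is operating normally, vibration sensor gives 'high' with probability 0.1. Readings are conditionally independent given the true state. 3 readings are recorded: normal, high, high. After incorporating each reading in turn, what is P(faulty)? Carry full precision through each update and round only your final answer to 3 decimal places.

0.751

Each posterior becomes the prior for the next update.
After 'normal': P(faulty) = 0.15·0.2000 / (0.15·0.2000 + 0.9·0.8000) ≈ 0.0400
After 'high': P(faulty) = 0.85·0.0400 / (0.85·0.0400 + 0.1·0.9600) ≈ 0.2615
After 'high': P(faulty) = 0.85·0.2615 / (0.85·0.2615 + 0.1·0.7385) ≈ 0.7506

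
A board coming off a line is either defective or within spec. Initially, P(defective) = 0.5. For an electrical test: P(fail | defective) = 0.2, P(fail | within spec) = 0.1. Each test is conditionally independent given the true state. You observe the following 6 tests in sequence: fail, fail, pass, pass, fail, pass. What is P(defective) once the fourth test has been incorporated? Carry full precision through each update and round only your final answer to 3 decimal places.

Apply Bayes' rule sequentially, carrying P(defective) forward.
After 'fail': P(defective) = 0.2·0.5000 / (0.2·0.5000 + 0.1·0.5000) ≈ 0.6667
After 'fail': P(defective) = 0.2·0.6667 / (0.2·0.6667 + 0.1·0.3333) ≈ 0.8000
After 'pass': P(defective) = 0.8·0.8000 / (0.8·0.8000 + 0.9·0.2000) ≈ 0.7805
After 'pass': P(defective) = 0.8·0.7805 / (0.8·0.7805 + 0.9·0.2195) ≈ 0.7596

0.760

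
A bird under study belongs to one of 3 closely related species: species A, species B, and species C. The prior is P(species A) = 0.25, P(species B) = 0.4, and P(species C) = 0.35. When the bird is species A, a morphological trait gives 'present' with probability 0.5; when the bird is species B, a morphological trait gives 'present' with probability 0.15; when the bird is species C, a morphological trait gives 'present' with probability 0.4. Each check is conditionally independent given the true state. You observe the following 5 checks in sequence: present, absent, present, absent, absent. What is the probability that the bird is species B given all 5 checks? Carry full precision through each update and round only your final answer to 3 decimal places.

Each posterior becomes the prior for the next update.
After 'present': normaliser = 0.5·0.2500 + 0.15·0.4000 + 0.4·0.3500; P(species A) ≈ 0.3846, P(species B) ≈ 0.1846, P(species C) ≈ 0.4308
After 'absent': normaliser = 0.5·0.3846 + 0.85·0.1846 + 0.6·0.4308; P(species A) ≈ 0.3165, P(species B) ≈ 0.2582, P(species C) ≈ 0.4253
After 'present': normaliser = 0.5·0.3165 + 0.15·0.2582 + 0.4·0.4253; P(species A) ≈ 0.4310, P(species B) ≈ 0.1055, P(species C) ≈ 0.4634
After 'absent': normaliser = 0.5·0.4310 + 0.85·0.1055 + 0.6·0.4634; P(species A) ≈ 0.3695, P(species B) ≈ 0.1538, P(species C) ≈ 0.4767
After 'absent': normaliser = 0.5·0.3695 + 0.85·0.1538 + 0.6·0.4767; P(species A) ≈ 0.3071, P(species B) ≈ 0.2173, P(species C) ≈ 0.4756

0.217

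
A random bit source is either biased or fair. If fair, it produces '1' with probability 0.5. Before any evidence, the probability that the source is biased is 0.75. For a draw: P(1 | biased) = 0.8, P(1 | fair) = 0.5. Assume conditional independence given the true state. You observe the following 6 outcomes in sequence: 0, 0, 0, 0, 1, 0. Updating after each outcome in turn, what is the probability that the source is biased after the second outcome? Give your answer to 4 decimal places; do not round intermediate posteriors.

After '0': P(biased) = 0.2·0.7500 / (0.2·0.7500 + 0.5·0.2500) ≈ 0.5455
After '0': P(biased) = 0.2·0.5455 / (0.2·0.5455 + 0.5·0.4545) ≈ 0.3243

0.3243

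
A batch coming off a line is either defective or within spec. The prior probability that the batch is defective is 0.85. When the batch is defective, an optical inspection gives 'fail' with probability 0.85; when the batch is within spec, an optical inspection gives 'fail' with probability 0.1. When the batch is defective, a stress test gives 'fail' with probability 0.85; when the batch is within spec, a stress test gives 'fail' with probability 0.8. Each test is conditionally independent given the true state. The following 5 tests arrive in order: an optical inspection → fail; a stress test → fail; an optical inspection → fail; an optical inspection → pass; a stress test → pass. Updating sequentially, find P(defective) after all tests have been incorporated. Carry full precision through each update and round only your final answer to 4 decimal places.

0.9819

Apply Bayes' rule sequentially, carrying P(defective) forward.
After an optical inspection='fail': P(defective) = 0.85·0.8500 / (0.85·0.8500 + 0.1·0.1500) ≈ 0.9797
After a stress test='fail': P(defective) = 0.85·0.9797 / (0.85·0.9797 + 0.8·0.0203) ≈ 0.9808
After an optical inspection='fail': P(defective) = 0.85·0.9808 / (0.85·0.9808 + 0.1·0.0192) ≈ 0.9977
After an optical inspection='pass': P(defective) = 0.15·0.9977 / (0.15·0.9977 + 0.9·0.0023) ≈ 0.9864
After a stress test='pass': P(defective) = 0.15·0.9864 / (0.15·0.9864 + 0.2·0.0136) ≈ 0.9819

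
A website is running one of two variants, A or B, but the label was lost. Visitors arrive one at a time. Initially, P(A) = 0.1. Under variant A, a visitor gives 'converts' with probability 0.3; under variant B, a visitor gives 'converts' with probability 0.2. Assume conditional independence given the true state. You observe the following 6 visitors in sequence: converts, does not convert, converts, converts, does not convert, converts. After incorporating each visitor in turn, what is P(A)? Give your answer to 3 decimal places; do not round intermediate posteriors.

After 'converts': P(A) = 0.3·0.1000 / (0.3·0.1000 + 0.2·0.9000) ≈ 0.1429
After 'does not convert': P(A) = 0.7·0.1429 / (0.7·0.1429 + 0.8·0.8571) ≈ 0.1273
After 'converts': P(A) = 0.3·0.1273 / (0.3·0.1273 + 0.2·0.8727) ≈ 0.1795
After 'converts': P(A) = 0.3·0.1795 / (0.3·0.1795 + 0.2·0.8205) ≈ 0.2471
After 'does not convert': P(A) = 0.7·0.2471 / (0.7·0.2471 + 0.8·0.7529) ≈ 0.2231
After 'converts': P(A) = 0.3·0.2231 / (0.3·0.2231 + 0.2·0.7769) ≈ 0.3010

0.301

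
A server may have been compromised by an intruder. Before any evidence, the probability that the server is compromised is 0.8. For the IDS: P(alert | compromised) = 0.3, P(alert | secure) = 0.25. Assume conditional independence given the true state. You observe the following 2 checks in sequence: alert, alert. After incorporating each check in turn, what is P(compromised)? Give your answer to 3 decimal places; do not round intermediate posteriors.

0.852

After 'alert': P(compromised) = 0.3·0.8000 / (0.3·0.8000 + 0.25·0.2000) ≈ 0.8276
After 'alert': P(compromised) = 0.3·0.8276 / (0.3·0.8276 + 0.25·0.1724) ≈ 0.8521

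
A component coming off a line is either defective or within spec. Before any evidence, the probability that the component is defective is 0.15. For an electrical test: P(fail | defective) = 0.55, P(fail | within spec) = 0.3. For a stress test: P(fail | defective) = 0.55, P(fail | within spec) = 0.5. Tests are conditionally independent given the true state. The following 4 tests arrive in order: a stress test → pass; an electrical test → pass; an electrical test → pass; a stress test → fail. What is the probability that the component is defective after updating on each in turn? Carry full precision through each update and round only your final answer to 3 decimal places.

After a stress test='pass': P(defective) = 0.45·0.1500 / (0.45·0.1500 + 0.5·0.8500) ≈ 0.1371
After an electrical test='pass': P(defective) = 0.45·0.1371 / (0.45·0.1371 + 0.7·0.8629) ≈ 0.0926
After an electrical test='pass': P(defective) = 0.45·0.0926 / (0.45·0.0926 + 0.7·0.9074) ≈ 0.0616
After a stress test='fail': P(defective) = 0.55·0.0616 / (0.55·0.0616 + 0.5·0.9384) ≈ 0.0673

0.067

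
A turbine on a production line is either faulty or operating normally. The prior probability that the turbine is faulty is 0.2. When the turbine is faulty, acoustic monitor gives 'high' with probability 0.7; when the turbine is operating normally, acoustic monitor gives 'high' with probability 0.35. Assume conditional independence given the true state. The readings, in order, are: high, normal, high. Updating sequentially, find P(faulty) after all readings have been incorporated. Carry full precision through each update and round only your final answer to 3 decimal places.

0.316

After 'high': P(faulty) = 0.7·0.2000 / (0.7·0.2000 + 0.35·0.8000) ≈ 0.3333
After 'normal': P(faulty) = 0.3·0.3333 / (0.3·0.3333 + 0.65·0.6667) ≈ 0.1875
After 'high': P(faulty) = 0.7·0.1875 / (0.7·0.1875 + 0.35·0.8125) ≈ 0.3158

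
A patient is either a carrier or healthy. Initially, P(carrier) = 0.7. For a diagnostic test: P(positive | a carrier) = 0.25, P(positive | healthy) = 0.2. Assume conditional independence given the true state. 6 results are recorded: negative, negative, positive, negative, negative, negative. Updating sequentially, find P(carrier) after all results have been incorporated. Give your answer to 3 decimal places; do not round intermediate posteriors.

0.679

After 'negative': P(carrier) = 0.75·0.7000 / (0.75·0.7000 + 0.8·0.3000) ≈ 0.6863
After 'negative': P(carrier) = 0.75·0.6863 / (0.75·0.6863 + 0.8·0.3137) ≈ 0.6722
After 'positive': P(carrier) = 0.25·0.6722 / (0.25·0.6722 + 0.2·0.3278) ≈ 0.7194
After 'negative': P(carrier) = 0.75·0.7194 / (0.75·0.7194 + 0.8·0.2806) ≈ 0.7062
After 'negative': P(carrier) = 0.75·0.7062 / (0.75·0.7062 + 0.8·0.2938) ≈ 0.6926
After 'negative': P(carrier) = 0.75·0.6926 / (0.75·0.6926 + 0.8·0.3074) ≈ 0.6787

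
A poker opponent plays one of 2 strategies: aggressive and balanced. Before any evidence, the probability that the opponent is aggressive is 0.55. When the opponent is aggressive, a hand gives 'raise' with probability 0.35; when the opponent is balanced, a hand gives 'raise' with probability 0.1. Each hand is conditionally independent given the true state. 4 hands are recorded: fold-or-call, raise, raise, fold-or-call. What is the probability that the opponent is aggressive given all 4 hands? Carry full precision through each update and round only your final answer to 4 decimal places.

Each posterior becomes the prior for the next update.
After 'fold-or-call': P(aggressive) = 0.65·0.5500 / (0.65·0.5500 + 0.9·0.4500) ≈ 0.4689
After 'raise': P(aggressive) = 0.35·0.4689 / (0.35·0.4689 + 0.1·0.5311) ≈ 0.7555
After 'raise': P(aggressive) = 0.35·0.7555 / (0.35·0.7555 + 0.1·0.2445) ≈ 0.9153
After 'fold-or-call': P(aggressive) = 0.65·0.9153 / (0.65·0.9153 + 0.9·0.0847) ≈ 0.8865

0.8865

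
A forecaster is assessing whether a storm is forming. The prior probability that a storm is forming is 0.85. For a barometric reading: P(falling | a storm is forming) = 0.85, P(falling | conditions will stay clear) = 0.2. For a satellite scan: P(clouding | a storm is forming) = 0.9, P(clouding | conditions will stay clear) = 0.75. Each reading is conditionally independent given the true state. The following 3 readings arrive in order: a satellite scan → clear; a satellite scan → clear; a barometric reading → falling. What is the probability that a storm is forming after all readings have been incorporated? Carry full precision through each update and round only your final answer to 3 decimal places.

0.794

Each posterior becomes the prior for the next update.
After a satellite scan='clear': P(storm) = 0.1·0.8500 / (0.1·0.8500 + 0.25·0.1500) ≈ 0.6939
After a satellite scan='clear': P(storm) = 0.1·0.6939 / (0.1·0.6939 + 0.25·0.3061) ≈ 0.4755
After a barometric reading='falling': P(storm) = 0.85·0.4755 / (0.85·0.4755 + 0.2·0.5245) ≈ 0.7940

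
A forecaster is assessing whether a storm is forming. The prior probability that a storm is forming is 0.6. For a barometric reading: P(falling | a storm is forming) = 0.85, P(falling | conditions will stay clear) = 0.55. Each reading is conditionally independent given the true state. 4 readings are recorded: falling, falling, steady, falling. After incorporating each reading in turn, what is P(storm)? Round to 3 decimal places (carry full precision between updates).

After 'falling': P(storm) = 0.85·0.6000 / (0.85·0.6000 + 0.55·0.4000) ≈ 0.6986
After 'falling': P(storm) = 0.85·0.6986 / (0.85·0.6986 + 0.55·0.3014) ≈ 0.7818
After 'steady': P(storm) = 0.15·0.7818 / (0.15·0.7818 + 0.45·0.2182) ≈ 0.5443
After 'falling': P(storm) = 0.85·0.5443 / (0.85·0.5443 + 0.55·0.4557) ≈ 0.6486

0.649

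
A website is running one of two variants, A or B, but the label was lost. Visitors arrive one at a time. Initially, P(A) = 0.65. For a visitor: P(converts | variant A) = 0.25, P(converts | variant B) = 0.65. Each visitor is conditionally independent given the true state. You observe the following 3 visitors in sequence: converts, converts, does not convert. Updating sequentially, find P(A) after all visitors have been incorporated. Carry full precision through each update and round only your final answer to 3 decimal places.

After 'converts': P(A) = 0.25·0.6500 / (0.25·0.6500 + 0.65·0.3500) ≈ 0.4167
After 'converts': P(A) = 0.25·0.4167 / (0.25·0.4167 + 0.65·0.5833) ≈ 0.2155
After 'does not convert': P(A) = 0.75·0.2155 / (0.75·0.2155 + 0.35·0.7845) ≈ 0.3706

0.371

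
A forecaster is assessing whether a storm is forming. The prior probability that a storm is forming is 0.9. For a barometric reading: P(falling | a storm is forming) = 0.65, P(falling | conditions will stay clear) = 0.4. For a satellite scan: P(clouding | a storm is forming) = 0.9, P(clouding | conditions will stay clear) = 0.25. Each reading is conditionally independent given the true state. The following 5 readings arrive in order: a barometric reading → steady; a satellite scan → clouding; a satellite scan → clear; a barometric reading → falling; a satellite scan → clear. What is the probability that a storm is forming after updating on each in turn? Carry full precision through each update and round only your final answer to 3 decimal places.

0.353

After a barometric reading='steady': P(storm) = 0.35·0.9000 / (0.35·0.9000 + 0.6·0.1000) ≈ 0.8400
After a satellite scan='clouding': P(storm) = 0.9·0.8400 / (0.9·0.8400 + 0.25·0.1600) ≈ 0.9497
After a satellite scan='clear': P(storm) = 0.1·0.9497 / (0.1·0.9497 + 0.75·0.0503) ≈ 0.7159
After a barometric reading='falling': P(storm) = 0.65·0.7159 / (0.65·0.7159 + 0.4·0.2841) ≈ 0.8037
After a satellite scan='clear': P(storm) = 0.1·0.8037 / (0.1·0.8037 + 0.75·0.1963) ≈ 0.3532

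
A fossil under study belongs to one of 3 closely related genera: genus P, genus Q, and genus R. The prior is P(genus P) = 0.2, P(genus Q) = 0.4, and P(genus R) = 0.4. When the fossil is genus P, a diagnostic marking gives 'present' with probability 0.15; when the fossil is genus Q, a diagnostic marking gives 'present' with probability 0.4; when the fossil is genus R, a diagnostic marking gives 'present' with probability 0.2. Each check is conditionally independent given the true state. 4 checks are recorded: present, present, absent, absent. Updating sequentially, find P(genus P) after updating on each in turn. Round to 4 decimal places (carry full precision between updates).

After 'present': normaliser = 0.15·0.2000 + 0.4·0.4000 + 0.2·0.4000; P(genus P) ≈ 0.1111, P(genus Q) ≈ 0.5926, P(genus R) ≈ 0.2963
After 'present': normaliser = 0.15·0.1111 + 0.4·0.5926 + 0.2·0.2963; P(genus P) ≈ 0.0533, P(genus Q) ≈ 0.7574, P(genus R) ≈ 0.1893
After 'absent': normaliser = 0.85·0.0533 + 0.6·0.7574 + 0.8·0.1893; P(genus P) ≈ 0.0695, P(genus Q) ≈ 0.6979, P(genus R) ≈ 0.2326
After 'absent': normaliser = 0.85·0.0695 + 0.6·0.6979 + 0.8·0.2326; P(genus P) ≈ 0.0890, P(genus Q) ≈ 0.6307, P(genus R) ≈ 0.2803

0.0890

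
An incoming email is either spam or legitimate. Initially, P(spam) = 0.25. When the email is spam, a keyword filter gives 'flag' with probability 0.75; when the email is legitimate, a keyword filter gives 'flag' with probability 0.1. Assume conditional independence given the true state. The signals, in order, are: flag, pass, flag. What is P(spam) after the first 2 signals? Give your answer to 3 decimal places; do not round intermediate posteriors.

After 'flag': P(spam) = 0.75·0.2500 / (0.75·0.2500 + 0.1·0.7500) ≈ 0.7143
After 'pass': P(spam) = 0.25·0.7143 / (0.25·0.7143 + 0.9·0.2857) ≈ 0.4098

0.410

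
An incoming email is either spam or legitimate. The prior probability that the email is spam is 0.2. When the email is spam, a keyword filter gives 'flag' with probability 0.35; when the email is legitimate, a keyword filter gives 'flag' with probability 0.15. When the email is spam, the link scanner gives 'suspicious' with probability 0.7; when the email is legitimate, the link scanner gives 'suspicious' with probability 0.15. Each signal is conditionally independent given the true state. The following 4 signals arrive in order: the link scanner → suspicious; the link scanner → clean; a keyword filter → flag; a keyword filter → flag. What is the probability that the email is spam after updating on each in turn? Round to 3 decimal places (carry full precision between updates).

0.692

After the link scanner='suspicious': P(spam) = 0.7·0.2000 / (0.7·0.2000 + 0.15·0.8000) ≈ 0.5385
After the link scanner='clean': P(spam) = 0.3·0.5385 / (0.3·0.5385 + 0.85·0.4615) ≈ 0.2917
After a keyword filter='flag': P(spam) = 0.35·0.2917 / (0.35·0.2917 + 0.15·0.7083) ≈ 0.4900
After a keyword filter='flag': P(spam) = 0.35·0.4900 / (0.35·0.4900 + 0.15·0.5100) ≈ 0.6915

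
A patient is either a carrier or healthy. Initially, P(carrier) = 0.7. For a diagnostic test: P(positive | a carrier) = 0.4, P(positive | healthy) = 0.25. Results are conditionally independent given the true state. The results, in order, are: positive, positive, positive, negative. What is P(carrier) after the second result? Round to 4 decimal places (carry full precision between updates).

After 'positive': P(carrier) = 0.4·0.7000 / (0.4·0.7000 + 0.25·0.3000) ≈ 0.7887
After 'positive': P(carrier) = 0.4·0.7887 / (0.4·0.7887 + 0.25·0.2113) ≈ 0.8566

0.8566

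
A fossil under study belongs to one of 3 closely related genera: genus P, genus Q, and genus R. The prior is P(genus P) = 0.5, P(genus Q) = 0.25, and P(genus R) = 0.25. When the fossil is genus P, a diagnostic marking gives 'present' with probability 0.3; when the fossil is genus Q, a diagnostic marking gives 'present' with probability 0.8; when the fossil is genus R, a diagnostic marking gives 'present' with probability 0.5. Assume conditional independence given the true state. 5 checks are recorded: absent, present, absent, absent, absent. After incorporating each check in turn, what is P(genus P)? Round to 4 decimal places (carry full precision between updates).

0.8158

Apply Bayes' rule sequentially, carrying P(genus P) forward.
After 'absent': normaliser = 0.7·0.5000 + 0.2·0.2500 + 0.5·0.2500; P(genus P) ≈ 0.6667, P(genus Q) ≈ 0.0952, P(genus R) ≈ 0.2381
After 'present': normaliser = 0.3·0.6667 + 0.8·0.0952 + 0.5·0.2381; P(genus P) ≈ 0.5060, P(genus Q) ≈ 0.1928, P(genus R) ≈ 0.3012
After 'absent': normaliser = 0.7·0.5060 + 0.2·0.1928 + 0.5·0.3012; P(genus P) ≈ 0.6519, P(genus Q) ≈ 0.0710, P(genus R) ≈ 0.2772
After 'absent': normaliser = 0.7·0.6519 + 0.2·0.0710 + 0.5·0.2772; P(genus P) ≈ 0.7492, P(genus Q) ≈ 0.0233, P(genus R) ≈ 0.2275
After 'absent': normaliser = 0.7·0.7492 + 0.2·0.0233 + 0.5·0.2275; P(genus P) ≈ 0.8158, P(genus Q) ≈ 0.0072, P(genus R) ≈ 0.1770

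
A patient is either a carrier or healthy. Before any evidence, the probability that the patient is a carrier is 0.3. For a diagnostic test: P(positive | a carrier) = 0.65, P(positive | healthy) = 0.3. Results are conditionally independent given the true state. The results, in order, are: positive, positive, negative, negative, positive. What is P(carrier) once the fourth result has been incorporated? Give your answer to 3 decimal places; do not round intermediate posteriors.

0.335

Each posterior becomes the prior for the next update.
After 'positive': P(carrier) = 0.65·0.3000 / (0.65·0.3000 + 0.3·0.7000) ≈ 0.4815
After 'positive': P(carrier) = 0.65·0.4815 / (0.65·0.4815 + 0.3·0.5185) ≈ 0.6680
After 'negative': P(carrier) = 0.35·0.6680 / (0.35·0.6680 + 0.7·0.3320) ≈ 0.5015
After 'negative': P(carrier) = 0.35·0.5015 / (0.35·0.5015 + 0.7·0.4985) ≈ 0.3347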